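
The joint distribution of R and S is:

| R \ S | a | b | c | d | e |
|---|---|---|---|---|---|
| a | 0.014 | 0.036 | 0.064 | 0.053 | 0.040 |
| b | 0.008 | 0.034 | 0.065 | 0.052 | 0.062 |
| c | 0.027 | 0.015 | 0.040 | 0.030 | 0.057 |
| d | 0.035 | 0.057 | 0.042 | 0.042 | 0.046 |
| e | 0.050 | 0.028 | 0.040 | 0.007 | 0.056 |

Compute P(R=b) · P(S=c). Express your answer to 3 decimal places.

P(R=b) = 0.008 + 0.034 + 0.065 + 0.052 + 0.062 = 0.221.
P(S=c) = 0.064 + 0.065 + 0.040 + 0.042 + 0.040 = 0.251.
Product: 0.221 × 0.251 = 0.055.

0.055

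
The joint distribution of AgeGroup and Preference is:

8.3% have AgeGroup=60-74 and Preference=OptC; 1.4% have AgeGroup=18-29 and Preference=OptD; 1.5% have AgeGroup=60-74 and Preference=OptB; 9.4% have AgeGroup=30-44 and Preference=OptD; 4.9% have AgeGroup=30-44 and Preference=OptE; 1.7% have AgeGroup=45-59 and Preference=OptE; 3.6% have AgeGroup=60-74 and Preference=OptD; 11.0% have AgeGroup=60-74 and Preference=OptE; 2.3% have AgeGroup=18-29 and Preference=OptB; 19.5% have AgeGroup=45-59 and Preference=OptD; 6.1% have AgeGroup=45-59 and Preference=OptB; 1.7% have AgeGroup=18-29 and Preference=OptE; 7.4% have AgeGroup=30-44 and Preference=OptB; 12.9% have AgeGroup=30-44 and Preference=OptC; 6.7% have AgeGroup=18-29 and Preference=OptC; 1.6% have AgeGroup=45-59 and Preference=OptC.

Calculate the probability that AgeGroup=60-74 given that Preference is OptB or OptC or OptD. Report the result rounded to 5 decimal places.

P(Preference=OptB) = 0.023 + 0.074 + 0.061 + 0.015 = 0.173.
P(Preference=OptC) = 0.067 + 0.129 + 0.016 + 0.083 = 0.295.
P(Preference=OptD) = 0.014 + 0.094 + 0.195 + 0.036 = 0.339.
P(Preference ∈ {OptB, OptC, OptD}) = 0.173 + 0.295 + 0.339 = 0.807; P(AgeGroup=60-74, Preference ∈ {OptB, OptC, OptD}) = 0.015 + 0.083 + 0.036 = 0.134.
P(AgeGroup=60-74 | Preference ∈ {OptB, OptC, OptD}) = 0.134/0.807 = 0.16605.

0.16605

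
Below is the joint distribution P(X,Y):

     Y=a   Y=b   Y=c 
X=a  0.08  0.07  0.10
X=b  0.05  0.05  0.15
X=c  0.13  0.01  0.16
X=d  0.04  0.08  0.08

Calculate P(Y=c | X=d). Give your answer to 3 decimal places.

P(X=d) = 0.04 + 0.08 + 0.08 = 0.20.
P(Y=c | X=d) = 0.08/0.20 = 0.400.

0.400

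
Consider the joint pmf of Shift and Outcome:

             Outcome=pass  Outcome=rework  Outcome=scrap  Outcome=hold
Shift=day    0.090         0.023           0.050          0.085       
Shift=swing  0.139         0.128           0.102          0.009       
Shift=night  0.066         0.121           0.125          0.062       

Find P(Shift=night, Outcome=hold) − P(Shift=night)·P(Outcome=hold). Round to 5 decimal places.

P(Shift=night) = 0.066 + 0.121 + 0.125 + 0.062 = 0.374.
P(Outcome=hold) = 0.085 + 0.009 + 0.062 = 0.156.
P(Shift=night, Outcome=hold) − P(Shift=night)P(Outcome=hold) = 0.062 − 0.374×0.156 = 0.00366.

0.00366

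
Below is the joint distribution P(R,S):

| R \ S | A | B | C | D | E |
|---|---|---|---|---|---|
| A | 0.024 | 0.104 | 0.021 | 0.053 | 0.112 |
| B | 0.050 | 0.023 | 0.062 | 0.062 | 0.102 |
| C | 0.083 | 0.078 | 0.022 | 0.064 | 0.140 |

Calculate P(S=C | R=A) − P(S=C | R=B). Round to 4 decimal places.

-0.1405

P(R=A) = 0.024 + 0.104 + 0.021 + 0.053 + 0.112 = 0.314; P(S=C | R=A) = 0.021/0.314 = 0.06688.
P(R=B) = 0.050 + 0.023 + 0.062 + 0.062 + 0.102 = 0.299; P(S=C | R=B) = 0.062/0.299 = 0.20736.
Difference = -0.1405.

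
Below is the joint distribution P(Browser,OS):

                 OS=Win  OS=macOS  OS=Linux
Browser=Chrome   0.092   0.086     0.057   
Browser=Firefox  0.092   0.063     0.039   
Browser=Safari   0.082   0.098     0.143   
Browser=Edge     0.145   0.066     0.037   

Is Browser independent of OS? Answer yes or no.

no

P(Browser=Safari) = 0.323 and P(OS=Linux) = 0.276, so their product is 0.08915, but P(Browser=Safari, OS=Linux) = 0.143. Since these differ, Browser and OS are not independent.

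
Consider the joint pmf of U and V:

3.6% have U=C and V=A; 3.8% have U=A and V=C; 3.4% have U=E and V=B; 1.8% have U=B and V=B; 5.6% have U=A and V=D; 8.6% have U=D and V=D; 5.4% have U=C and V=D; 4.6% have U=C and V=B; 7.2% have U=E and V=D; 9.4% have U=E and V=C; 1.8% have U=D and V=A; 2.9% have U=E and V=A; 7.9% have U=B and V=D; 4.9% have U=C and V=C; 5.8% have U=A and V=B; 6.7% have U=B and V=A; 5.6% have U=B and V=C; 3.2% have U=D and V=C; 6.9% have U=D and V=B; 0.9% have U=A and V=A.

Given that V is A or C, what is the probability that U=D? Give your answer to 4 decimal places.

0.1168

P(V=A) = 0.009 + 0.067 + 0.036 + 0.018 + 0.029 = 0.159.
P(V=C) = 0.038 + 0.056 + 0.049 + 0.032 + 0.094 = 0.269.
P(V ∈ {A, C}) = 0.159 + 0.269 = 0.428; P(U=D, V ∈ {A, C}) = 0.018 + 0.032 = 0.050.
P(U=D | V ∈ {A, C}) = 0.050/0.428 = 0.1168.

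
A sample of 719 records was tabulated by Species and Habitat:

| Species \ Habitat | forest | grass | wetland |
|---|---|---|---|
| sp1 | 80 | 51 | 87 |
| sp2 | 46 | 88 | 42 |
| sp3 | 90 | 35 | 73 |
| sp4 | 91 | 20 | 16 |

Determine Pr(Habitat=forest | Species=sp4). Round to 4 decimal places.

0.7165

Total with Species=sp4: 91 + 20 + 16 = 127.
P(Habitat=forest | Species=sp4) = 91/127 = 0.7165.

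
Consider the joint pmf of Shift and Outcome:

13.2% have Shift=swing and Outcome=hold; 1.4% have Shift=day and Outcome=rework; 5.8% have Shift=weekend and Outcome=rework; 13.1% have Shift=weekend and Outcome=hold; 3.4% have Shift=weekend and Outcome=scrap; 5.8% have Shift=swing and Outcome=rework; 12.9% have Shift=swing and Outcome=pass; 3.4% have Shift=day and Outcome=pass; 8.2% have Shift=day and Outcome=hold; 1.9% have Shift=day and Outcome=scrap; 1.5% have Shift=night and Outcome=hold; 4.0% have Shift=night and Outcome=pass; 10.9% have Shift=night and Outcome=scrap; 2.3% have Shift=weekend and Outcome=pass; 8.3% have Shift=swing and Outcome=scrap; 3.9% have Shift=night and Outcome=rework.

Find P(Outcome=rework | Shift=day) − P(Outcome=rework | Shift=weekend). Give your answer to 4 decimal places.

-0.1418

P(Shift=day) = 0.034 + 0.014 + 0.019 + 0.082 = 0.149; P(Outcome=rework | Shift=day) = 0.014/0.149 = 0.09396.
P(Shift=weekend) = 0.023 + 0.058 + 0.034 + 0.131 = 0.246; P(Outcome=rework | Shift=weekend) = 0.058/0.246 = 0.23577.
Difference = -0.1418.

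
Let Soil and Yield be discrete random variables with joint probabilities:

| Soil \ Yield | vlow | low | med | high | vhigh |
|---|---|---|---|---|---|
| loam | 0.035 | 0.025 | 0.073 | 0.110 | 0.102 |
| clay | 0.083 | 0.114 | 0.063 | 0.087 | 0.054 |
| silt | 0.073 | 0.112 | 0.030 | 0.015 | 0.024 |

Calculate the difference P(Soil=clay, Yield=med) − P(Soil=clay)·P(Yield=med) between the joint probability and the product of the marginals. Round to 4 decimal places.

P(Soil=clay) = 0.083 + 0.114 + 0.063 + 0.087 + 0.054 = 0.401.
P(Yield=med) = 0.073 + 0.063 + 0.030 = 0.166.
P(Soil=clay, Yield=med) − P(Soil=clay)P(Yield=med) = 0.063 − 0.401×0.166 = -0.0036.

-0.0036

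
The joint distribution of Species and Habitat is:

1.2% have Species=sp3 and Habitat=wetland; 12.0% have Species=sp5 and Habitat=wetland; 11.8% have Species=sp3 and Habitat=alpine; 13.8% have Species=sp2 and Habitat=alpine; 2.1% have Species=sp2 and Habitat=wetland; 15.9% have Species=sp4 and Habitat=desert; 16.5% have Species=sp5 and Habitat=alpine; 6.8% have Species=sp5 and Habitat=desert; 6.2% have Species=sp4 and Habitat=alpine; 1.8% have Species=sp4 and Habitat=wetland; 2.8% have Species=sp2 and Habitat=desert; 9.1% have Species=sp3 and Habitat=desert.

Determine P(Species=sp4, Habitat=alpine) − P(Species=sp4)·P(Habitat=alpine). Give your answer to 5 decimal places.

P(Species=sp4) = 0.018 + 0.159 + 0.062 = 0.239.
P(Habitat=alpine) = 0.138 + 0.118 + 0.062 + 0.165 = 0.483.
P(Species=sp4, Habitat=alpine) − P(Species=sp4)P(Habitat=alpine) = 0.062 − 0.239×0.483 = -0.05344.

-0.05344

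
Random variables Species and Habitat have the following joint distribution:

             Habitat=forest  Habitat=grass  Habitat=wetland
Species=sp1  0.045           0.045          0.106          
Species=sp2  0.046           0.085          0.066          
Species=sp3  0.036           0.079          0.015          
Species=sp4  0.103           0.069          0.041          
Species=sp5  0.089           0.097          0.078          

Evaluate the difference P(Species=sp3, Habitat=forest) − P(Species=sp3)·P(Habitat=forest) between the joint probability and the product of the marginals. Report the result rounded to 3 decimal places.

P(Species=sp3) = 0.036 + 0.079 + 0.015 = 0.130.
P(Habitat=forest) = 0.045 + 0.046 + 0.036 + 0.103 + 0.089 = 0.319.
P(Species=sp3, Habitat=forest) − P(Species=sp3)P(Habitat=forest) = 0.036 − 0.130×0.319 = -0.005.

-0.005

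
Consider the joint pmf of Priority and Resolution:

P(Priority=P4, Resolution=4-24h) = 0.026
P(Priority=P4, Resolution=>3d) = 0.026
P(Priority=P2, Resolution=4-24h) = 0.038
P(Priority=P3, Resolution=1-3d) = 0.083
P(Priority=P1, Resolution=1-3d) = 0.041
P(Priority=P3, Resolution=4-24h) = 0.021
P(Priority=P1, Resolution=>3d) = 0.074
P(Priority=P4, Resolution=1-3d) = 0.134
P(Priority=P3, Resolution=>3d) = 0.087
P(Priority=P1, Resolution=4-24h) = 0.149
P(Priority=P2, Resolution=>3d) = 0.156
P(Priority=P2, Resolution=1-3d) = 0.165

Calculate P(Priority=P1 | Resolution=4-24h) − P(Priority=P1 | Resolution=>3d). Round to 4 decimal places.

0.4210

P(Resolution=4-24h) = 0.149 + 0.038 + 0.021 + 0.026 = 0.234; P(Priority=P1 | Resolution=4-24h) = 0.149/0.234 = 0.63675.
P(Resolution=>3d) = 0.074 + 0.156 + 0.087 + 0.026 = 0.343; P(Priority=P1 | Resolution=>3d) = 0.074/0.343 = 0.21574.
Difference = 0.4210.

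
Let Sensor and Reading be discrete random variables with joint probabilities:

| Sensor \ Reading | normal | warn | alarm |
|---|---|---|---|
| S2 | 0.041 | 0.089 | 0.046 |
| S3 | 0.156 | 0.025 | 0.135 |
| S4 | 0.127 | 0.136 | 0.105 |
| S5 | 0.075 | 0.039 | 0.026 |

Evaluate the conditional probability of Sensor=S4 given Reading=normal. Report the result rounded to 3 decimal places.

0.318

P(Reading=normal) = 0.041 + 0.156 + 0.127 + 0.075 = 0.399.
P(Sensor=S4 | Reading=normal) = 0.127/0.399 = 0.318.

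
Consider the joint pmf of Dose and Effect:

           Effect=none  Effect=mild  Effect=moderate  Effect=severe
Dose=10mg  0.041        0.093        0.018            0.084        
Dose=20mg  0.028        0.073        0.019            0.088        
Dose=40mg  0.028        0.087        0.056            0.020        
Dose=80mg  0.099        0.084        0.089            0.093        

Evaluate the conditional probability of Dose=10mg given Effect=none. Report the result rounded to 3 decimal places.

0.209

P(Effect=none) = 0.041 + 0.028 + 0.028 + 0.099 = 0.196.
P(Dose=10mg | Effect=none) = 0.041/0.196 = 0.209.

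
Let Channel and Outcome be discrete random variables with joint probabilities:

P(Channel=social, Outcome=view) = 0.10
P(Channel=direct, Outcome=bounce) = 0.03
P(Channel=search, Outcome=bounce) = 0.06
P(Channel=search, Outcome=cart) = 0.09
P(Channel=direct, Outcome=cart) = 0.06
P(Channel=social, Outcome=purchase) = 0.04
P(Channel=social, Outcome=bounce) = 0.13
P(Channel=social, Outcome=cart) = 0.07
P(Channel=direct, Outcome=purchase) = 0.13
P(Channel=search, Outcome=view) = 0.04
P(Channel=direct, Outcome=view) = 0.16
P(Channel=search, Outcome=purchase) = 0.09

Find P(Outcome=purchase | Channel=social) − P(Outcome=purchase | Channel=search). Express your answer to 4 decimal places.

P(Channel=social) = 0.13 + 0.10 + 0.07 + 0.04 = 0.34; P(Outcome=purchase | Channel=social) = 0.04/0.34 = 0.11765.
P(Channel=search) = 0.06 + 0.04 + 0.09 + 0.09 = 0.28; P(Outcome=purchase | Channel=search) = 0.09/0.28 = 0.32143.
Difference = -0.2038.

-0.2038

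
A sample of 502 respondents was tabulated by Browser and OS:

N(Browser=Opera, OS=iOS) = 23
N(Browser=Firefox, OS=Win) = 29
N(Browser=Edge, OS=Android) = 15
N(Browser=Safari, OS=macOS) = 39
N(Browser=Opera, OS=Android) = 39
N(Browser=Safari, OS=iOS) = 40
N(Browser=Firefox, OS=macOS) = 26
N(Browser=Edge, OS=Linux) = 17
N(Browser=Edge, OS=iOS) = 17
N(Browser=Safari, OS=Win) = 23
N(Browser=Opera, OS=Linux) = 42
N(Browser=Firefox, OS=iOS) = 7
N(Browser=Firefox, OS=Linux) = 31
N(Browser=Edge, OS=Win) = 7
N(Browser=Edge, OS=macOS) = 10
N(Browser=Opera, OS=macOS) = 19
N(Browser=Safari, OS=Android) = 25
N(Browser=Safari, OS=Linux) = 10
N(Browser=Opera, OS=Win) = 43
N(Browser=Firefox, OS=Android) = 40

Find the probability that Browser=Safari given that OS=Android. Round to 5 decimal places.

0.21008

Total with OS=Android: 40 + 25 + 15 + 39 = 119.
P(Browser=Safari | OS=Android) = 25/119 = 0.21008.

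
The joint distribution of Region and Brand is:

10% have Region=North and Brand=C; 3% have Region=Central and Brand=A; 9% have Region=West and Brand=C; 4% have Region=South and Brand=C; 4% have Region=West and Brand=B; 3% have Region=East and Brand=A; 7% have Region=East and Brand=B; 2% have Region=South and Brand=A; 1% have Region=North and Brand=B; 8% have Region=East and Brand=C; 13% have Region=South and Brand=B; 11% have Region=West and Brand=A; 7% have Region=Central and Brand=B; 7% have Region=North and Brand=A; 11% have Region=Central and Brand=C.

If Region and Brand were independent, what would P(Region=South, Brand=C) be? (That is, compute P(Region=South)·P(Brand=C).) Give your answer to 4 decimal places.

0.0798

P(Region=South) = 0.02 + 0.13 + 0.04 = 0.19.
P(Brand=C) = 0.10 + 0.04 + 0.08 + 0.09 + 0.11 = 0.42.
Product: 0.19 × 0.42 = 0.0798.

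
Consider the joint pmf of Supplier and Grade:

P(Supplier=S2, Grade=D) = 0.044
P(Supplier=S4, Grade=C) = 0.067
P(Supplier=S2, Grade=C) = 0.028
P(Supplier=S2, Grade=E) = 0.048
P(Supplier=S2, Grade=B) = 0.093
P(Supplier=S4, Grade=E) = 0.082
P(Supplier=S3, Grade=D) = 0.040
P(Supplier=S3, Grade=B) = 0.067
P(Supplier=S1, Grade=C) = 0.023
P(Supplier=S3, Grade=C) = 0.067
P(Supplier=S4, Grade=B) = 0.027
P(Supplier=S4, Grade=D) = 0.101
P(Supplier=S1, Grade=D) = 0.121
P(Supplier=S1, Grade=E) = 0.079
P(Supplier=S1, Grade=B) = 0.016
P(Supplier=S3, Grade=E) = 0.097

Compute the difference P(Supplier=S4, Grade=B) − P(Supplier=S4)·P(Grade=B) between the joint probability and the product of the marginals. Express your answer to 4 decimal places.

-0.0292

P(Supplier=S4) = 0.027 + 0.067 + 0.101 + 0.082 = 0.277.
P(Grade=B) = 0.016 + 0.093 + 0.067 + 0.027 = 0.203.
P(Supplier=S4, Grade=B) − P(Supplier=S4)P(Grade=B) = 0.027 − 0.277×0.203 = -0.0292.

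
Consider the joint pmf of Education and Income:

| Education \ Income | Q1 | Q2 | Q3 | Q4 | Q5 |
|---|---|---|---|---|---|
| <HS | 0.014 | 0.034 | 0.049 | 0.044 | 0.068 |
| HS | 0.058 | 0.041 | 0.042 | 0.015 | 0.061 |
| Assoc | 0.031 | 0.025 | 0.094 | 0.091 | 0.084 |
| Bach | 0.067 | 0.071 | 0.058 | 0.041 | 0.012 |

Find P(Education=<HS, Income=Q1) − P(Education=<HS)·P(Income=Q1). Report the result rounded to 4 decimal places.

-0.0215

P(Education=<HS) = 0.014 + 0.034 + 0.049 + 0.044 + 0.068 = 0.209.
P(Income=Q1) = 0.014 + 0.058 + 0.031 + 0.067 = 0.170.
P(Education=<HS, Income=Q1) − P(Education=<HS)P(Income=Q1) = 0.014 − 0.209×0.170 = -0.0215.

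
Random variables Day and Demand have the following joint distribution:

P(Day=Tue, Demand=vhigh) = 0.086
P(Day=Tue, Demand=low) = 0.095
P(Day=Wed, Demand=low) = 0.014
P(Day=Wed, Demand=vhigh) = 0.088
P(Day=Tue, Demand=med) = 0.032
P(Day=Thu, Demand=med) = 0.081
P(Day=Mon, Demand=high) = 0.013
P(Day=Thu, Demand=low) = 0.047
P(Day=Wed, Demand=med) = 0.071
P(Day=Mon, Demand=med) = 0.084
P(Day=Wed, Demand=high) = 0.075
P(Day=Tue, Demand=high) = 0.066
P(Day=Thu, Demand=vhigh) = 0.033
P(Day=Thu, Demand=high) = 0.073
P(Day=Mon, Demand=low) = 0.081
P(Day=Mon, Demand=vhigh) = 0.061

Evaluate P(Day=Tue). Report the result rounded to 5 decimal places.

P(Day=Tue) = 0.095 + 0.032 + 0.066 + 0.086 = 0.279.

0.27900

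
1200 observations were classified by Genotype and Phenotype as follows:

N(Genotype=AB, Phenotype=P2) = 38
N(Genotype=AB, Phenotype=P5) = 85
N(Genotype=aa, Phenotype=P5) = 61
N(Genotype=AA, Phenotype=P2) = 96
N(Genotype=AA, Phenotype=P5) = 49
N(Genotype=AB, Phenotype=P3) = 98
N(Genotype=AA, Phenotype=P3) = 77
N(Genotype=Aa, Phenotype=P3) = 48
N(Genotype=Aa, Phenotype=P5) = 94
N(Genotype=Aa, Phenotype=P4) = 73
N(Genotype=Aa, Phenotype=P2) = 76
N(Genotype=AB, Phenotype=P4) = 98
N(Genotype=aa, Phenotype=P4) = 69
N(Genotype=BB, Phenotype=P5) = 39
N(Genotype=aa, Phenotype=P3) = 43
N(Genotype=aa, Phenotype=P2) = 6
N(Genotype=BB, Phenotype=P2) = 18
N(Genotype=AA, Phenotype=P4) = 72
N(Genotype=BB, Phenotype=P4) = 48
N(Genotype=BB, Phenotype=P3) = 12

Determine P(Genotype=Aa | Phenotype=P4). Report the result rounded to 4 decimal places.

Total with Phenotype=P4: 72 + 73 + 69 + 98 + 48 = 360.
P(Genotype=Aa | Phenotype=P4) = 73/360 = 0.2028.

0.2028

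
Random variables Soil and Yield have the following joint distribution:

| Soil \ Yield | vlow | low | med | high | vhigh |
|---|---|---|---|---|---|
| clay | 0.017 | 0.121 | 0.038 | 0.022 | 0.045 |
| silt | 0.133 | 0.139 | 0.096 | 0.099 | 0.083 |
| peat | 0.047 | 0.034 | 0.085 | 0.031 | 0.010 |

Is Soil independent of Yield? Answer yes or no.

no

P(Soil=clay) = 0.243 and P(Yield=low) = 0.294, so their product is 0.07144, but P(Soil=clay, Yield=low) = 0.121. Since these differ, Soil and Yield are not independent.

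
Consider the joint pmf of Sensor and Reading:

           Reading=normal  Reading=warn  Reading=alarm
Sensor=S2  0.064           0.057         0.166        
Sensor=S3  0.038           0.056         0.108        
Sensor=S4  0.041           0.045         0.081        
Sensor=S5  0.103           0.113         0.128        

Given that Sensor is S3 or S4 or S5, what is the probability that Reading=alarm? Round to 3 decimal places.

0.445

P(Sensor=S3) = 0.038 + 0.056 + 0.108 = 0.202.
P(Sensor=S4) = 0.041 + 0.045 + 0.081 = 0.167.
P(Sensor=S5) = 0.103 + 0.113 + 0.128 = 0.344.
P(Sensor ∈ {S3, S4, S5}) = 0.202 + 0.167 + 0.344 = 0.713; P(Reading=alarm, Sensor ∈ {S3, S4, S5}) = 0.108 + 0.081 + 0.128 = 0.317.
P(Reading=alarm | Sensor ∈ {S3, S4, S5}) = 0.317/0.713 = 0.445.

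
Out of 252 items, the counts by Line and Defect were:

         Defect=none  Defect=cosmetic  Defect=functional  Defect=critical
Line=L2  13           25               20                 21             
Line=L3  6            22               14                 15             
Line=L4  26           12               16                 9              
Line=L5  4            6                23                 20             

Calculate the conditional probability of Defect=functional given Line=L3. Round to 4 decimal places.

Total with Line=L3: 6 + 22 + 14 + 15 = 57.
P(Defect=functional | Line=L3) = 14/57 = 0.2456.

0.2456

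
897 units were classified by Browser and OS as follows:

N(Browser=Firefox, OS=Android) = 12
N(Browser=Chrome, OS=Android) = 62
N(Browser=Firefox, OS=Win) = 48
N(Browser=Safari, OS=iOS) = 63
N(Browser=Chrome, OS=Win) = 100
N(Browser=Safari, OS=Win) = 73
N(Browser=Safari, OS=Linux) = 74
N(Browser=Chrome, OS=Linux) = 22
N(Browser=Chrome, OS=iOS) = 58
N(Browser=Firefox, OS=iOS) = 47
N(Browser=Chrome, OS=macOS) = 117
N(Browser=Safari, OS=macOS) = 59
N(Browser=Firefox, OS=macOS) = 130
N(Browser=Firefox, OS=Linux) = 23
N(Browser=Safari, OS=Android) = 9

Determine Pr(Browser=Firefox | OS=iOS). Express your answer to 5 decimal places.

0.27976

Total with OS=iOS: 58 + 47 + 63 = 168.
P(Browser=Firefox | OS=iOS) = 47/168 = 0.27976.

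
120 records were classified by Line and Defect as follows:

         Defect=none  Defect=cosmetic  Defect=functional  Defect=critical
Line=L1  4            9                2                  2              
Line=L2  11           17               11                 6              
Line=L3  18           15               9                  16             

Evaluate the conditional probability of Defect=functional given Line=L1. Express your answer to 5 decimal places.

0.11765

Total with Line=L1: 4 + 9 + 2 + 2 = 17.
P(Defect=functional | Line=L1) = 2/17 = 0.11765.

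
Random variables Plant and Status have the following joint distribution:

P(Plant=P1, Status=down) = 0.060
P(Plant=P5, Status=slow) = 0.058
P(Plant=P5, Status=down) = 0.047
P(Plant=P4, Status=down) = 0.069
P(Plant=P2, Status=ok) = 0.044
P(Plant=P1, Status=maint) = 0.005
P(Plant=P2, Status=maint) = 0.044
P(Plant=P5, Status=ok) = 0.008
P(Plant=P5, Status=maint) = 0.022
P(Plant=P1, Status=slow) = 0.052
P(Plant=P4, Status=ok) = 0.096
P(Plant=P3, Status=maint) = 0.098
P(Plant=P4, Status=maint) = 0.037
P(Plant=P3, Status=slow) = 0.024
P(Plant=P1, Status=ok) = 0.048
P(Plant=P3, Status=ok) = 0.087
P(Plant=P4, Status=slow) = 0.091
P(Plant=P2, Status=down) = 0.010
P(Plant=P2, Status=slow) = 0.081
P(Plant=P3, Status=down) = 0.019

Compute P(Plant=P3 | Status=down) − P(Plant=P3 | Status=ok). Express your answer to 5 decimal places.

-0.21474

P(Status=down) = 0.060 + 0.010 + 0.019 + 0.069 + 0.047 = 0.205; P(Plant=P3 | Status=down) = 0.019/0.205 = 0.092683.
P(Status=ok) = 0.048 + 0.044 + 0.087 + 0.096 + 0.008 = 0.283; P(Plant=P3 | Status=ok) = 0.087/0.283 = 0.307420.
Difference = -0.21474.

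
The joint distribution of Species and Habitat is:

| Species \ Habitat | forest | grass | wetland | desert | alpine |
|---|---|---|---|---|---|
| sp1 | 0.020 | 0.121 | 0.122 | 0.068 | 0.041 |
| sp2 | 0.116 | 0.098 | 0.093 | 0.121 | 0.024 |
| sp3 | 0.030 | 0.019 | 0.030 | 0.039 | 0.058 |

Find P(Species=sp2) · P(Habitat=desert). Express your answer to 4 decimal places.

0.1031

P(Species=sp2) = 0.116 + 0.098 + 0.093 + 0.121 + 0.024 = 0.452.
P(Habitat=desert) = 0.068 + 0.121 + 0.039 = 0.228.
Product: 0.452 × 0.228 = 0.1031.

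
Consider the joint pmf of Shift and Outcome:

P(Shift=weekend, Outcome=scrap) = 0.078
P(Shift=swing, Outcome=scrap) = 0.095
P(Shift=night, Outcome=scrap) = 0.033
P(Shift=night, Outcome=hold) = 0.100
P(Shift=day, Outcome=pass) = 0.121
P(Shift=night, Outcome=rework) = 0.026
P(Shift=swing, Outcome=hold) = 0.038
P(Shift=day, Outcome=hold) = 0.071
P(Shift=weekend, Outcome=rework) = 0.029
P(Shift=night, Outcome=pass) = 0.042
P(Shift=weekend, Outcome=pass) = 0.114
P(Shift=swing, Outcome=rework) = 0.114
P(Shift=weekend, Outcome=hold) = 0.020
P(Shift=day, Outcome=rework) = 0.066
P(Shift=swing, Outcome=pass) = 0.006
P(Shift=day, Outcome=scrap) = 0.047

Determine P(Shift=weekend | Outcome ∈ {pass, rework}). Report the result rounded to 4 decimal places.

0.2761

P(Outcome=pass) = 0.121 + 0.006 + 0.042 + 0.114 = 0.283.
P(Outcome=rework) = 0.066 + 0.114 + 0.026 + 0.029 = 0.235.
P(Outcome ∈ {pass, rework}) = 0.283 + 0.235 = 0.518; P(Shift=weekend, Outcome ∈ {pass, rework}) = 0.114 + 0.029 = 0.143.
P(Shift=weekend | Outcome ∈ {pass, rework}) = 0.143/0.518 = 0.2761.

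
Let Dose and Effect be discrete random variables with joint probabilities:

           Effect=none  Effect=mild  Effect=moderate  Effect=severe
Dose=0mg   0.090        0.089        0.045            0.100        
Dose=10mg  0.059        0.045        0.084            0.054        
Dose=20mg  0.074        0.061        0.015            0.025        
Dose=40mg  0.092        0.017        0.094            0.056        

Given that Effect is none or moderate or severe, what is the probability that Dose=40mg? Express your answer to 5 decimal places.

P(Effect=none) = 0.090 + 0.059 + 0.074 + 0.092 = 0.315.
P(Effect=moderate) = 0.045 + 0.084 + 0.015 + 0.094 = 0.238.
P(Effect=severe) = 0.100 + 0.054 + 0.025 + 0.056 = 0.235.
P(Effect ∈ {none, moderate, severe}) = 0.315 + 0.238 + 0.235 = 0.788; P(Dose=40mg, Effect ∈ {none, moderate, severe}) = 0.092 + 0.094 + 0.056 = 0.242.
P(Dose=40mg | Effect ∈ {none, moderate, severe}) = 0.242/0.788 = 0.30711.

0.30711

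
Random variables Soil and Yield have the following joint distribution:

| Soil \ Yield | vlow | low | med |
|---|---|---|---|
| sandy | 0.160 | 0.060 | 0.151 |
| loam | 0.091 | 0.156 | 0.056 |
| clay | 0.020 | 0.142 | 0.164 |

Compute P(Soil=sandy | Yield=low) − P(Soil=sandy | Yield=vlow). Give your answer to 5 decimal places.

P(Yield=low) = 0.060 + 0.156 + 0.142 = 0.358; P(Soil=sandy | Yield=low) = 0.060/0.358 = 0.167598.
P(Yield=vlow) = 0.160 + 0.091 + 0.020 = 0.271; P(Soil=sandy | Yield=vlow) = 0.160/0.271 = 0.590406.
Difference = -0.42281.

-0.42281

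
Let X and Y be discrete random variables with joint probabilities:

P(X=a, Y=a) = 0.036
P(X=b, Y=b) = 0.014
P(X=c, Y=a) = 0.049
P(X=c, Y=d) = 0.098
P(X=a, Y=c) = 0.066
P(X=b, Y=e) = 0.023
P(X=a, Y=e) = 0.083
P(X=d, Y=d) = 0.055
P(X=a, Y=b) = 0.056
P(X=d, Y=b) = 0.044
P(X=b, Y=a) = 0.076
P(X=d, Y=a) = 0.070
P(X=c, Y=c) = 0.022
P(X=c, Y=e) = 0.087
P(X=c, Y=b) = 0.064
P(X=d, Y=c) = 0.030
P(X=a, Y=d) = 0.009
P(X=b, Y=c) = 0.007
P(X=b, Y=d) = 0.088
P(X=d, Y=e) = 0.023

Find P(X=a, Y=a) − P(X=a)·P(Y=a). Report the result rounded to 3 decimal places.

P(X=a) = 0.036 + 0.056 + 0.066 + 0.009 + 0.083 = 0.250.
P(Y=a) = 0.036 + 0.076 + 0.049 + 0.070 = 0.231.
P(X=a, Y=a) − P(X=a)P(Y=a) = 0.036 − 0.250×0.231 = -0.022.

-0.022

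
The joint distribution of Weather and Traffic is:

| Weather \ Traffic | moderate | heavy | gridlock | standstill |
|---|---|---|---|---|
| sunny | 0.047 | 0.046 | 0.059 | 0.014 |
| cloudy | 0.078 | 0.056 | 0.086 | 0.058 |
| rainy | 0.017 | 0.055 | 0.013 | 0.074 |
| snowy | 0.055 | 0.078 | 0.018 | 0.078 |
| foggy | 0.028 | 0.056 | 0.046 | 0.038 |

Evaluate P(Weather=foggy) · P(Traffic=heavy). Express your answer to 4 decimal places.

P(Weather=foggy) = 0.028 + 0.056 + 0.046 + 0.038 = 0.168.
P(Traffic=heavy) = 0.046 + 0.056 + 0.055 + 0.078 + 0.056 = 0.291.
Product: 0.168 × 0.291 = 0.0489.

0.0489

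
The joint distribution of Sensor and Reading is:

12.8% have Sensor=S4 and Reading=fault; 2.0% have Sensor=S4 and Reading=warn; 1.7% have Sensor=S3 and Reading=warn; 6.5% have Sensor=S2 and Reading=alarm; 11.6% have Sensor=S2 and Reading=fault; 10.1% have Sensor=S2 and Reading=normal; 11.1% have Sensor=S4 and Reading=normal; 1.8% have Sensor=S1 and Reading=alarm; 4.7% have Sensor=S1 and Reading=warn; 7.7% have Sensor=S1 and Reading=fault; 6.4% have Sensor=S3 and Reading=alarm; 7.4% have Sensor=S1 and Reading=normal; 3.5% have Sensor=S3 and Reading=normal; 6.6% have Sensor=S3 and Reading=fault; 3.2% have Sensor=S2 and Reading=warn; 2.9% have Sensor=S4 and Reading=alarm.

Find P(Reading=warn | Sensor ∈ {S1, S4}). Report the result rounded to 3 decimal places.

0.133

P(Sensor=S1) = 0.074 + 0.047 + 0.018 + 0.077 = 0.216.
P(Sensor=S4) = 0.111 + 0.020 + 0.029 + 0.128 = 0.288.
P(Sensor ∈ {S1, S4}) = 0.216 + 0.288 = 0.504; P(Reading=warn, Sensor ∈ {S1, S4}) = 0.047 + 0.020 = 0.067.
P(Reading=warn | Sensor ∈ {S1, S4}) = 0.067/0.504 = 0.133.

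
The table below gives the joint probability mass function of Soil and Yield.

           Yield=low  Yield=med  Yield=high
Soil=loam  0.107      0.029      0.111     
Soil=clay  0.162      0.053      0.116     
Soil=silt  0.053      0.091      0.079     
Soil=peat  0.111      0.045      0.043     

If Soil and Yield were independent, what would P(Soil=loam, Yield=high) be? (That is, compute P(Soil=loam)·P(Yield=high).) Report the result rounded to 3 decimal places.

P(Soil=loam) = 0.107 + 0.029 + 0.111 = 0.247.
P(Yield=high) = 0.111 + 0.116 + 0.079 + 0.043 = 0.349.
Product: 0.247 × 0.349 = 0.086.

0.086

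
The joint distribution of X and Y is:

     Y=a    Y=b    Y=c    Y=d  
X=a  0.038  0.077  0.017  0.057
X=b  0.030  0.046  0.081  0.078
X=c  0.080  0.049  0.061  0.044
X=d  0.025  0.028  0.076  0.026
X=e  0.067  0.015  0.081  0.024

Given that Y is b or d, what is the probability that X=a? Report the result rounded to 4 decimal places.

0.3018

P(Y=b) = 0.077 + 0.046 + 0.049 + 0.028 + 0.015 = 0.215.
P(Y=d) = 0.057 + 0.078 + 0.044 + 0.026 + 0.024 = 0.229.
P(Y ∈ {b, d}) = 0.215 + 0.229 = 0.444; P(X=a, Y ∈ {b, d}) = 0.077 + 0.057 = 0.134.
P(X=a | Y ∈ {b, d}) = 0.134/0.444 = 0.3018.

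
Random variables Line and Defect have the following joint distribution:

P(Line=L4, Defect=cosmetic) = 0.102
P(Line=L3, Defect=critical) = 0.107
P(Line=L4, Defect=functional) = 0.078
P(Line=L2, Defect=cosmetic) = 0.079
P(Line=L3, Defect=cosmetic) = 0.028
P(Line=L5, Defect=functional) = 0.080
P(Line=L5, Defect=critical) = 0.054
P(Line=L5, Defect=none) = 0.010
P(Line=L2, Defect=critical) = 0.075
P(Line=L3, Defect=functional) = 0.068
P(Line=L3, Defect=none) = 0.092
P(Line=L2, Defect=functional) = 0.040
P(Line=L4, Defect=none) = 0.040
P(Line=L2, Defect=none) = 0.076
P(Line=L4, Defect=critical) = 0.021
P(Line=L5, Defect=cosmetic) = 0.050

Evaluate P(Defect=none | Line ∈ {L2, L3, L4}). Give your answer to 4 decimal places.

0.2581

P(Line=L2) = 0.076 + 0.079 + 0.040 + 0.075 = 0.270.
P(Line=L3) = 0.092 + 0.028 + 0.068 + 0.107 = 0.295.
P(Line=L4) = 0.040 + 0.102 + 0.078 + 0.021 = 0.241.
P(Line ∈ {L2, L3, L4}) = 0.270 + 0.295 + 0.241 = 0.806; P(Defect=none, Line ∈ {L2, L3, L4}) = 0.076 + 0.092 + 0.040 = 0.208.
P(Defect=none | Line ∈ {L2, L3, L4}) = 0.208/0.806 = 0.2581.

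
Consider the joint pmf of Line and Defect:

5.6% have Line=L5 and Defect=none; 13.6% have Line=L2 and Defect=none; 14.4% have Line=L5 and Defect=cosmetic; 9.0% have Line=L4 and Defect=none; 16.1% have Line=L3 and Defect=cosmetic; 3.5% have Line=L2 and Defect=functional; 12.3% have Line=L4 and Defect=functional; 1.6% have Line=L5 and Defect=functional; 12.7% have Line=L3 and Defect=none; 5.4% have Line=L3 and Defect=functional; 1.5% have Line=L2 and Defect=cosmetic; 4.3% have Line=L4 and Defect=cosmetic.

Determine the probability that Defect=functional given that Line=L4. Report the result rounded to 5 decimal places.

P(Line=L4) = 0.090 + 0.043 + 0.123 = 0.256.
P(Defect=functional | Line=L4) = 0.123/0.256 = 0.48047.

0.48047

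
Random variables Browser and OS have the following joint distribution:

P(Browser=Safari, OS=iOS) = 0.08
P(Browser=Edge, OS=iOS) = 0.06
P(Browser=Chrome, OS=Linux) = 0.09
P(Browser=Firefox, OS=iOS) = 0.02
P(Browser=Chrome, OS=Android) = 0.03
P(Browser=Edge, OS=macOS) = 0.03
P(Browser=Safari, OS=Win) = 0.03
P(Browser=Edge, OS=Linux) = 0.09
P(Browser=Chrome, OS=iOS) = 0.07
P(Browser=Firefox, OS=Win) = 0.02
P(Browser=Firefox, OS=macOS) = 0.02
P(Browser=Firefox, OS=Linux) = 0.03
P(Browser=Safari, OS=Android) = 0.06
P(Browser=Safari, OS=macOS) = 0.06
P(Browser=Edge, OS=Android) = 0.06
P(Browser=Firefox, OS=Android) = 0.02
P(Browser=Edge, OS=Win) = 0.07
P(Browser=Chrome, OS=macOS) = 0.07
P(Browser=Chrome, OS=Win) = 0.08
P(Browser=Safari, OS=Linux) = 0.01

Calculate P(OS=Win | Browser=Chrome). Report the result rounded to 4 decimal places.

0.2353

P(Browser=Chrome) = 0.08 + 0.07 + 0.09 + 0.07 + 0.03 = 0.34.
P(OS=Win | Browser=Chrome) = 0.08/0.34 = 0.2353.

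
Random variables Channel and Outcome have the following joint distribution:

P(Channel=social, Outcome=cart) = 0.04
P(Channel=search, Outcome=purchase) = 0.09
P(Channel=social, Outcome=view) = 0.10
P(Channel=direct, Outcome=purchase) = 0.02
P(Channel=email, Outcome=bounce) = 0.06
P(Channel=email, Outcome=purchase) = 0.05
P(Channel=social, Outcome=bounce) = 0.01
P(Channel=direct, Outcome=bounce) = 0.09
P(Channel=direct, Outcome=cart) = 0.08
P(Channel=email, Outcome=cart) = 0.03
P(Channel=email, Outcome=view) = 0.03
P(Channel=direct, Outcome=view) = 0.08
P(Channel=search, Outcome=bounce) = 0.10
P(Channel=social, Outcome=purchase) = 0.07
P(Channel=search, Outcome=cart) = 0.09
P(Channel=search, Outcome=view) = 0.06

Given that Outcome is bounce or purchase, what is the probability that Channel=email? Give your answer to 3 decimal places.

P(Outcome=bounce) = 0.06 + 0.10 + 0.01 + 0.09 = 0.26.
P(Outcome=purchase) = 0.05 + 0.09 + 0.07 + 0.02 = 0.23.
P(Outcome ∈ {bounce, purchase}) = 0.26 + 0.23 = 0.49; P(Channel=email, Outcome ∈ {bounce, purchase}) = 0.06 + 0.05 = 0.11.
P(Channel=email | Outcome ∈ {bounce, purchase}) = 0.11/0.49 = 0.224.

0.224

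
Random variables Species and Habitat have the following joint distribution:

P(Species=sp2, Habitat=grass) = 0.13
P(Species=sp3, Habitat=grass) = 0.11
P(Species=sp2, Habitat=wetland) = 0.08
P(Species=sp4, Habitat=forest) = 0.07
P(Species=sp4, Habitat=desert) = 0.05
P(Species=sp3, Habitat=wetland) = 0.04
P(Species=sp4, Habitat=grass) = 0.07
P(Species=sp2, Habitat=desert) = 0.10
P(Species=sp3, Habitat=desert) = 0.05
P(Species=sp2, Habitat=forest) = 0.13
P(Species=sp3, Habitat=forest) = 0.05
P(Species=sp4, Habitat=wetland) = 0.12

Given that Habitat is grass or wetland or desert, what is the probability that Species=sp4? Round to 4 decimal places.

0.3200

P(Habitat=grass) = 0.13 + 0.11 + 0.07 = 0.31.
P(Habitat=wetland) = 0.08 + 0.04 + 0.12 = 0.24.
P(Habitat=desert) = 0.10 + 0.05 + 0.05 = 0.20.
P(Habitat ∈ {grass, wetland, desert}) = 0.31 + 0.24 + 0.20 = 0.75; P(Species=sp4, Habitat ∈ {grass, wetland, desert}) = 0.07 + 0.12 + 0.05 = 0.24.
P(Species=sp4 | Habitat ∈ {grass, wetland, desert}) = 0.24/0.75 = 0.3200.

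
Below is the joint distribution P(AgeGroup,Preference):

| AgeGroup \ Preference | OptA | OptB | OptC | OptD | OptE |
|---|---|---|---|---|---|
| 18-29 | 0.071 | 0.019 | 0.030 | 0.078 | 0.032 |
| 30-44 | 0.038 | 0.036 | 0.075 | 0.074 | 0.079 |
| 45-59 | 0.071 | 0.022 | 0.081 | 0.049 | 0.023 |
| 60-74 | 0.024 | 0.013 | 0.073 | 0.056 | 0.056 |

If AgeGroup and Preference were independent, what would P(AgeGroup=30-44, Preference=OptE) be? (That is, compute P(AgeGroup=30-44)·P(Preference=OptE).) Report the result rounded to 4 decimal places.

P(AgeGroup=30-44) = 0.038 + 0.036 + 0.075 + 0.074 + 0.079 = 0.302.
P(Preference=OptE) = 0.032 + 0.079 + 0.023 + 0.056 = 0.190.
Product: 0.302 × 0.190 = 0.0574.

0.0574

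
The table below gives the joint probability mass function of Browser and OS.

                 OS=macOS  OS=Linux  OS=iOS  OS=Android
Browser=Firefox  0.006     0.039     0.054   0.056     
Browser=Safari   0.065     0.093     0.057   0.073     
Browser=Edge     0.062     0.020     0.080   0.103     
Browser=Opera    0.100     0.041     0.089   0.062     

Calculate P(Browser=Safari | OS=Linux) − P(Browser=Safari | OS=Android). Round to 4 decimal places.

0.2336

P(OS=Linux) = 0.039 + 0.093 + 0.020 + 0.041 = 0.193; P(Browser=Safari | OS=Linux) = 0.093/0.193 = 0.48187.
P(OS=Android) = 0.056 + 0.073 + 0.103 + 0.062 = 0.294; P(Browser=Safari | OS=Android) = 0.073/0.294 = 0.24830.
Difference = 0.2336.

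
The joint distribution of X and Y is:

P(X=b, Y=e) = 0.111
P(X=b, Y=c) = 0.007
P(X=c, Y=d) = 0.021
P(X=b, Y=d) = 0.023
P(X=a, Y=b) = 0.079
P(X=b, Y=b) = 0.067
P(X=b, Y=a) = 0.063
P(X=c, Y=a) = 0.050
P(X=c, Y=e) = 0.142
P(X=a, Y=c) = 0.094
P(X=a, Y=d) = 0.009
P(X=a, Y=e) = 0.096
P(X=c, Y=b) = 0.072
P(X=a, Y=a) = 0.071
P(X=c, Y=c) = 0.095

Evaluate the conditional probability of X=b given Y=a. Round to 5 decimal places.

P(Y=a) = 0.071 + 0.063 + 0.050 = 0.184.
P(X=b | Y=a) = 0.063/0.184 = 0.34239.

0.34239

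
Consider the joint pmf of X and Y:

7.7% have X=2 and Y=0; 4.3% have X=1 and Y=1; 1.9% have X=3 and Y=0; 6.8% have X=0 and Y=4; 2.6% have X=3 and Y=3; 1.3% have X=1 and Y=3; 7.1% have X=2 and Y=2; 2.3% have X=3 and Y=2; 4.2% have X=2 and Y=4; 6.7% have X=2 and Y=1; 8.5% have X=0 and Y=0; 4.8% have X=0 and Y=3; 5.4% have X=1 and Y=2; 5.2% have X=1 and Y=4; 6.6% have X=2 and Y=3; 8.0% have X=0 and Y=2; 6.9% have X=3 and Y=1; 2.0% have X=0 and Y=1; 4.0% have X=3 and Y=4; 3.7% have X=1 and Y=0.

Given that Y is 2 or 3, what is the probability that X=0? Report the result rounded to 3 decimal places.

0.336

P(Y=2) = 0.080 + 0.054 + 0.071 + 0.023 = 0.228.
P(Y=3) = 0.048 + 0.013 + 0.066 + 0.026 = 0.153.
P(Y ∈ {2, 3}) = 0.228 + 0.153 = 0.381; P(X=0, Y ∈ {2, 3}) = 0.080 + 0.048 = 0.128.
P(X=0 | Y ∈ {2, 3}) = 0.128/0.381 = 0.336.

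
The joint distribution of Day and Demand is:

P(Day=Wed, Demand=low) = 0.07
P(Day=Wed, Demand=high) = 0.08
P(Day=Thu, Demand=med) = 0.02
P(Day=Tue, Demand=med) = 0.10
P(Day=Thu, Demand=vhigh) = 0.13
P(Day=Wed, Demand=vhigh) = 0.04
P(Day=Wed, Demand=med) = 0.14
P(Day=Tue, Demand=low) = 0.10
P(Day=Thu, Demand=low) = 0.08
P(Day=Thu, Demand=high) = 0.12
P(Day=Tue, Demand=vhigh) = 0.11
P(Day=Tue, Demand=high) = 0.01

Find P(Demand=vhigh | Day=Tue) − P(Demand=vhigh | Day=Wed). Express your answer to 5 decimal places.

P(Day=Tue) = 0.10 + 0.10 + 0.01 + 0.11 = 0.32; P(Demand=vhigh | Day=Tue) = 0.11/0.32 = 0.343750.
P(Day=Wed) = 0.07 + 0.14 + 0.08 + 0.04 = 0.33; P(Demand=vhigh | Day=Wed) = 0.04/0.33 = 0.121212.
Difference = 0.22254.

0.22254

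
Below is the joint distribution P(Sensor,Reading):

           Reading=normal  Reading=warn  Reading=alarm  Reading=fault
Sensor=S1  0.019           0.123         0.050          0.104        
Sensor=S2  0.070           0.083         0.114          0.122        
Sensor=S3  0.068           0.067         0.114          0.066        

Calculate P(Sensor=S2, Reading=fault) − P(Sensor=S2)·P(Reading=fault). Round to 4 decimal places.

P(Sensor=S2) = 0.070 + 0.083 + 0.114 + 0.122 = 0.389.
P(Reading=fault) = 0.104 + 0.122 + 0.066 = 0.292.
P(Sensor=S2, Reading=fault) − P(Sensor=S2)P(Reading=fault) = 0.122 − 0.389×0.292 = 0.0084.

0.0084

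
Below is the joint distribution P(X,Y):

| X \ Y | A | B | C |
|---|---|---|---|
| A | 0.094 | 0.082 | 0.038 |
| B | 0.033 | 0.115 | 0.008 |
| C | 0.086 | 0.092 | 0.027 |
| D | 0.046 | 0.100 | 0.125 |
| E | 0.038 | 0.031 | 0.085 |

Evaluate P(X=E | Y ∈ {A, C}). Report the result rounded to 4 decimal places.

P(Y=A) = 0.094 + 0.033 + 0.086 + 0.046 + 0.038 = 0.297.
P(Y=C) = 0.038 + 0.008 + 0.027 + 0.125 + 0.085 = 0.283.
P(Y ∈ {A, C}) = 0.297 + 0.283 = 0.580; P(X=E, Y ∈ {A, C}) = 0.038 + 0.085 = 0.123.
P(X=E | Y ∈ {A, C}) = 0.123/0.580 = 0.2121.

0.2121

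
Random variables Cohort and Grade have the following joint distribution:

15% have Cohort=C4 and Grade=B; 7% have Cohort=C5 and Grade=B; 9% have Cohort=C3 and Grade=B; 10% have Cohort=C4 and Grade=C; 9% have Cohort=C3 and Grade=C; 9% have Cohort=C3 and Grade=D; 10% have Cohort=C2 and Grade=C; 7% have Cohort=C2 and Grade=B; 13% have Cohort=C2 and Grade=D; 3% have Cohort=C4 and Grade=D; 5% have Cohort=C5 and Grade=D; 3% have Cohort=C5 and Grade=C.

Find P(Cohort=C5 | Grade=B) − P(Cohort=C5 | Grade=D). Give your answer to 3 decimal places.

0.018

P(Grade=B) = 0.07 + 0.09 + 0.15 + 0.07 = 0.38; P(Cohort=C5 | Grade=B) = 0.07/0.38 = 0.1842.
P(Grade=D) = 0.13 + 0.09 + 0.03 + 0.05 = 0.30; P(Cohort=C5 | Grade=D) = 0.05/0.30 = 0.1667.
Difference = 0.018.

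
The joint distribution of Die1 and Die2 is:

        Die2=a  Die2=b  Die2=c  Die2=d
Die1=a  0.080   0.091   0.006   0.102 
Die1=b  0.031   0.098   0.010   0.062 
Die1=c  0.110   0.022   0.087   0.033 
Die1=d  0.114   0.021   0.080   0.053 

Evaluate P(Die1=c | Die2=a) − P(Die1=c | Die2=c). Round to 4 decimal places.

P(Die2=a) = 0.080 + 0.031 + 0.110 + 0.114 = 0.335; P(Die1=c | Die2=a) = 0.110/0.335 = 0.32836.
P(Die2=c) = 0.006 + 0.010 + 0.087 + 0.080 = 0.183; P(Die1=c | Die2=c) = 0.087/0.183 = 0.47541.
Difference = -0.1471.

-0.1471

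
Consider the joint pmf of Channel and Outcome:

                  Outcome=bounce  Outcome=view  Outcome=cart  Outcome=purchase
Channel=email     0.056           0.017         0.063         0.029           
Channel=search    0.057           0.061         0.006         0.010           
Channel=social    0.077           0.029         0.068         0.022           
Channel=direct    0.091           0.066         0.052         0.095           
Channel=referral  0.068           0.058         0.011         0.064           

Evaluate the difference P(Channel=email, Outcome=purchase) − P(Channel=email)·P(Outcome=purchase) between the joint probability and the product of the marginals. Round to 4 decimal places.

P(Channel=email) = 0.056 + 0.017 + 0.063 + 0.029 = 0.165.
P(Outcome=purchase) = 0.029 + 0.010 + 0.022 + 0.095 + 0.064 = 0.220.
P(Channel=email, Outcome=purchase) − P(Channel=email)P(Outcome=purchase) = 0.029 − 0.165×0.220 = -0.0073.

-0.0073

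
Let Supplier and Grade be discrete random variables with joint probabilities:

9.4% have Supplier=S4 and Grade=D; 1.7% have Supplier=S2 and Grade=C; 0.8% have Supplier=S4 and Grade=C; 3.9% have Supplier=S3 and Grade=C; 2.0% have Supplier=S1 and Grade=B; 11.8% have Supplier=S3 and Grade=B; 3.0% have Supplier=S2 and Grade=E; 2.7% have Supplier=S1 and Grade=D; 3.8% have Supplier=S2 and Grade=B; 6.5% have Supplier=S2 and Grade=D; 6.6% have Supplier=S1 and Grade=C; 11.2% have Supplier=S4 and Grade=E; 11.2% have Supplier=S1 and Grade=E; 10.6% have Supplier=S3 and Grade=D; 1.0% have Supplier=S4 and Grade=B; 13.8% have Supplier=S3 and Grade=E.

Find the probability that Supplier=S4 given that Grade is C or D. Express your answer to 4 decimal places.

P(Grade=C) = 0.066 + 0.017 + 0.039 + 0.008 = 0.130.
P(Grade=D) = 0.027 + 0.065 + 0.106 + 0.094 = 0.292.
P(Grade ∈ {C, D}) = 0.130 + 0.292 = 0.422; P(Supplier=S4, Grade ∈ {C, D}) = 0.008 + 0.094 = 0.102.
P(Supplier=S4 | Grade ∈ {C, D}) = 0.102/0.422 = 0.2417.

0.2417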